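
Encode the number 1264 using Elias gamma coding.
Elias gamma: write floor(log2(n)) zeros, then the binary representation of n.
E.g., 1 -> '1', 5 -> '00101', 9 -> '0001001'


num_bits = floor(log2(1264)) + 1 = 11
leading_zeros = num_bits - 1 = 10
binary(1264) = 10011110000

Elias gamma(1264) = '0000000000' + '10011110000' = 000000000010011110000 (21 bits)


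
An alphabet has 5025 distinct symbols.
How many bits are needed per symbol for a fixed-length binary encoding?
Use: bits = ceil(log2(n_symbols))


log2(5025) = 12.2949
Bracket: 2^12 = 4096 < 5025 <= 2^13 = 8192
So ceil(log2(5025)) = 13

bits = ceil(log2(5025)) = ceil(12.2949) = 13 bits


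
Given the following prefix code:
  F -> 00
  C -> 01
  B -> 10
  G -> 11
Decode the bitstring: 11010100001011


Decoding step by step:
Bits 11 -> G
Bits 01 -> C
Bits 01 -> C
Bits 00 -> F
Bits 00 -> F
Bits 10 -> B
Bits 11 -> G


Decoded message: GCCFFBG


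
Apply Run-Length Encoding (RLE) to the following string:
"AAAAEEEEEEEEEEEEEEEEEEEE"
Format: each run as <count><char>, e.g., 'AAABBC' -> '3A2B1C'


Scanning runs left to right:
  i=0: run of 'A' x 4 -> '4A'
  i=4: run of 'E' x 20 -> '20E'

RLE = 4A20E


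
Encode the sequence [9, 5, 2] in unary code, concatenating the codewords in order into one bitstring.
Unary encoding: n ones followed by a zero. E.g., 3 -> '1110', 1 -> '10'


Encode each number as n ones followed by a terminating 0:
  9 -> 1111111110 (10 bits)
  5 -> 111110 (6 bits)
  2 -> 110 (3 bits)
Total length = 10 + 6 + 3 = 19 bits.

Unary([9, 5, 2]) = 1111111110111110110 (19 bits)


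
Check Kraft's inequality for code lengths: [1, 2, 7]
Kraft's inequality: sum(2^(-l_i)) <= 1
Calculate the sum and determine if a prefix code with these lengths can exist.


Sum = 2^(-1) + 2^(-2) + 2^(-7)
    = 0.5 + 0.25 + 0.0078125
    = 97/128 = 0.7578125
Since 0.7578125 <= 1, Kraft's inequality IS satisfied.
A prefix code with these lengths CAN exist.

Kraft sum = 0.7578125. Satisfied.


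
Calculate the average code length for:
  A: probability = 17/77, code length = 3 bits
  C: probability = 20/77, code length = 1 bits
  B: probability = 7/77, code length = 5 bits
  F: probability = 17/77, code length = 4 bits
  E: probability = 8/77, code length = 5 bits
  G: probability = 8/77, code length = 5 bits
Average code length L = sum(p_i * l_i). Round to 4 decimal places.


Weighted contributions p_i * l_i:
  A: (17/77) * 3 = 51/77
  C: (20/77) * 1 = 20/77
  B: (7/77) * 5 = 35/77
  F: (17/77) * 4 = 68/77
  E: (8/77) * 5 = 40/77
  G: (8/77) * 5 = 40/77
Sum = (51 + 20 + 35 + 68 + 40 + 40)/77 = 254/77

L = 254/77 = 3.2987 bits/symbol


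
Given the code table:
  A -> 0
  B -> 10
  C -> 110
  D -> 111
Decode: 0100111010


Decoding:
0 -> A
10 -> B
0 -> A
111 -> D
0 -> A
10 -> B


Result: ABADAB


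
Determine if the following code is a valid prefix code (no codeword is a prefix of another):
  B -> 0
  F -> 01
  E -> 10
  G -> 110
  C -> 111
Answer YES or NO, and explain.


Checking each pair (does one codeword prefix another?):
  B='0' vs F='01': prefix -- VIOLATION

NO -- this is NOT a valid prefix code. B (0) is a prefix of F (01).


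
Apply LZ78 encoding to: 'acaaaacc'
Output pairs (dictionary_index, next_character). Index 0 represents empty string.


LZ78 encoding steps:
Dictionary: {0: ''}
Step 1: w='' (idx 0), next='a' -> output (0, 'a'), add 'a' as idx 1
Step 2: w='' (idx 0), next='c' -> output (0, 'c'), add 'c' as idx 2
Step 3: w='a' (idx 1), next='a' -> output (1, 'a'), add 'aa' as idx 3
Step 4: w='aa' (idx 3), next='c' -> output (3, 'c'), add 'aac' as idx 4
Step 5: w='c' (idx 2), end of input -> output (2, '')


Encoded: [(0, 'a'), (0, 'c'), (1, 'a'), (3, 'c'), (2, '')]


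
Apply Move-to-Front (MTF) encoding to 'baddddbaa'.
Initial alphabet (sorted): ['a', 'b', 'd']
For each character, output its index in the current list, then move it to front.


MTF encoding:
'b': index 1 in ['a', 'b', 'd'] -> ['b', 'a', 'd']
'a': index 1 in ['b', 'a', 'd'] -> ['a', 'b', 'd']
'd': index 2 in ['a', 'b', 'd'] -> ['d', 'a', 'b']
'd': index 0 in ['d', 'a', 'b'] -> ['d', 'a', 'b']
'd': index 0 in ['d', 'a', 'b'] -> ['d', 'a', 'b']
'd': index 0 in ['d', 'a', 'b'] -> ['d', 'a', 'b']
'b': index 2 in ['d', 'a', 'b'] -> ['b', 'd', 'a']
'a': index 2 in ['b', 'd', 'a'] -> ['a', 'b', 'd']
'a': index 0 in ['a', 'b', 'd'] -> ['a', 'b', 'd']


Output: [1, 1, 2, 0, 0, 0, 2, 2, 0]


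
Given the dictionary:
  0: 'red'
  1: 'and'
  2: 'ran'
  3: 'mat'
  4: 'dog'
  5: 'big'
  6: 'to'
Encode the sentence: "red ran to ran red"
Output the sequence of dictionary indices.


Look up each word in the dictionary:
  'red' -> 0
  'ran' -> 2
  'to' -> 6
  'ran' -> 2
  'red' -> 0

Encoded: [0, 2, 6, 2, 0]


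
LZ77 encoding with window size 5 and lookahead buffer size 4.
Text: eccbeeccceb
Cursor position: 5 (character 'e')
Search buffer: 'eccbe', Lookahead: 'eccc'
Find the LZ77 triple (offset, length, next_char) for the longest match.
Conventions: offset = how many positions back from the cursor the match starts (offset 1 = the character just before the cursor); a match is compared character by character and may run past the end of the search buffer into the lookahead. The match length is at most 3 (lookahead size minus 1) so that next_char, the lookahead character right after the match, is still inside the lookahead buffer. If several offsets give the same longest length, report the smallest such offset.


Try each offset into the search buffer:
  offset=1 (pos 4, char 'e'): match length 1
  offset=2 (pos 3, char 'b'): match length 0
  offset=3 (pos 2, char 'c'): match length 0
  offset=4 (pos 1, char 'c'): match length 0
  offset=5 (pos 0, char 'e'): match length 3
Longest match has length 3 at offset 5.
next_char = character at position 5 + 3 = 8 -> 'c'

Best match: offset=5, length=3 (matching 'ecc' starting at position 0)
LZ77 triple: (5, 3, 'c')


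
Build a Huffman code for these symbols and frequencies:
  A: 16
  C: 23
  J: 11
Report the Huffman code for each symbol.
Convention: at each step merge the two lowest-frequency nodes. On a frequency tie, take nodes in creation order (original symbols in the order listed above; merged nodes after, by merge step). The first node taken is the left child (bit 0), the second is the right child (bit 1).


Huffman tree construction:
Step 1: Merge J(11) + A(16) = 27
Step 2: Merge C(23) + (J+A)(27) = 50
Read each symbol's code off the tree from the root (left child = 0, right child = 1).

Codes:
  A: 11 (length 2)
  C: 0 (length 1)
  J: 10 (length 2)
Average code length: 77/50 = 1.5400 bits/symbol


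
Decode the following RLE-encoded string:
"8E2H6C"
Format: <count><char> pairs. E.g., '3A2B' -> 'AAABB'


Expanding each <count><char> pair:
  8E -> 'EEEEEEEE'
  2H -> 'HH'
  6C -> 'CCCCCC'

Decoded = EEEEEEEEHHCCCCCC


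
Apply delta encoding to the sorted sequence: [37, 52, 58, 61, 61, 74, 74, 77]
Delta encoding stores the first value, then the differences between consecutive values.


First value: 37
Deltas:
  52 - 37 = 15
  58 - 52 = 6
  61 - 58 = 3
  61 - 61 = 0
  74 - 61 = 13
  74 - 74 = 0
  77 - 74 = 3


Delta encoded: [37, 15, 6, 3, 0, 13, 0, 3]


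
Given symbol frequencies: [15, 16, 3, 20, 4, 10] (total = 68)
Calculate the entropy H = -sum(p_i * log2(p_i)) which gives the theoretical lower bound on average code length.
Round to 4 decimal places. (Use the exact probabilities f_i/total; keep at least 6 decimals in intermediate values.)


Per-symbol terms -p_i * log2(p_i) with p_i = f_i/68:
  p = 15/68 = 0.220588: log2(p) = -2.180572, -p*log2(p) = 0.481009
  p = 16/68 = 0.235294: log2(p) = -2.087463, -p*log2(p) = 0.491168
  p = 3/68 = 0.044118: log2(p) = -4.502500, -p*log2(p) = 0.198640
  p = 20/68 = 0.294118: log2(p) = -1.765535, -p*log2(p) = 0.519275
  p = 4/68 = 0.058824: log2(p) = -4.087463, -p*log2(p) = 0.240439
  p = 10/68 = 0.147059: log2(p) = -2.765535, -p*log2(p) = 0.406696
H = 0.481009 + 0.491168 + 0.198640 + 0.519275 + 0.240439 + 0.406696 = 2.337227

H = 2.3372 bits/symbol


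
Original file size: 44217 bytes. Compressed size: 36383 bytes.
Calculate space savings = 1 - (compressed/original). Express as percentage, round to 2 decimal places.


ratio = compressed/original = 36383/44217 = 0.822828
savings = 1 - ratio = 1 - 0.822828 = 0.177172
as a percentage: 0.177172 * 100 = 17.72%

Space savings = 1 - 36383/44217 = 17.72%


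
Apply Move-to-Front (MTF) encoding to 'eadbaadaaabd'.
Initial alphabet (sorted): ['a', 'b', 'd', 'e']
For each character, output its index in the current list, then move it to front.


MTF encoding:
'e': index 3 in ['a', 'b', 'd', 'e'] -> ['e', 'a', 'b', 'd']
'a': index 1 in ['e', 'a', 'b', 'd'] -> ['a', 'e', 'b', 'd']
'd': index 3 in ['a', 'e', 'b', 'd'] -> ['d', 'a', 'e', 'b']
'b': index 3 in ['d', 'a', 'e', 'b'] -> ['b', 'd', 'a', 'e']
'a': index 2 in ['b', 'd', 'a', 'e'] -> ['a', 'b', 'd', 'e']
'a': index 0 in ['a', 'b', 'd', 'e'] -> ['a', 'b', 'd', 'e']
'd': index 2 in ['a', 'b', 'd', 'e'] -> ['d', 'a', 'b', 'e']
'a': index 1 in ['d', 'a', 'b', 'e'] -> ['a', 'd', 'b', 'e']
'a': index 0 in ['a', 'd', 'b', 'e'] -> ['a', 'd', 'b', 'e']
'a': index 0 in ['a', 'd', 'b', 'e'] -> ['a', 'd', 'b', 'e']
'b': index 2 in ['a', 'd', 'b', 'e'] -> ['b', 'a', 'd', 'e']
'd': index 2 in ['b', 'a', 'd', 'e'] -> ['d', 'b', 'a', 'e']


Output: [3, 1, 3, 3, 2, 0, 2, 1, 0, 0, 2, 2]


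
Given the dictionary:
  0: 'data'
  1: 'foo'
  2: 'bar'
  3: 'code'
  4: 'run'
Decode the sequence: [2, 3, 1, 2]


Look up each index in the dictionary:
  2 -> 'bar'
  3 -> 'code'
  1 -> 'foo'
  2 -> 'bar'

Decoded: "bar code foo bar"


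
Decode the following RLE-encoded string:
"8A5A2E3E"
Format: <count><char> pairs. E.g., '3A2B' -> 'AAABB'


Expanding each <count><char> pair:
  8A -> 'AAAAAAAA'
  5A -> 'AAAAA'
  2E -> 'EE'
  3E -> 'EEE'

Decoded = AAAAAAAAAAAAAEEEEE


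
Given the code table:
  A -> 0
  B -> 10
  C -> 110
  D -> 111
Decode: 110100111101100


Decoding:
110 -> C
10 -> B
0 -> A
111 -> D
10 -> B
110 -> C
0 -> A


Result: CBADBCA


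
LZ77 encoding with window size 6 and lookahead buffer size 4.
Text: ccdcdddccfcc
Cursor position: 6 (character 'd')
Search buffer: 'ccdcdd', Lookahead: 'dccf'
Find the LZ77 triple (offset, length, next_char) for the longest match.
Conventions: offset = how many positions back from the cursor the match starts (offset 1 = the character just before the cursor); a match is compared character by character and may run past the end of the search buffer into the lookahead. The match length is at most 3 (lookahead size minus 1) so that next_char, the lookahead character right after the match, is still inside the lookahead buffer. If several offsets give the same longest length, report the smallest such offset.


Try each offset into the search buffer:
  offset=1 (pos 5, char 'd'): match length 1
  offset=2 (pos 4, char 'd'): match length 1
  offset=3 (pos 3, char 'c'): match length 0
  offset=4 (pos 2, char 'd'): match length 2
  offset=5 (pos 1, char 'c'): match length 0
  offset=6 (pos 0, char 'c'): match length 0
Longest match has length 2 at offset 4.
next_char = character at position 6 + 2 = 8 -> 'c'

Best match: offset=4, length=2 (matching 'dc' starting at position 2)
LZ77 triple: (4, 2, 'c')


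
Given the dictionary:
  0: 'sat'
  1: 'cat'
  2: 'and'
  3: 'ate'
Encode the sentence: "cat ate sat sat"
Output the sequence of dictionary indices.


Look up each word in the dictionary:
  'cat' -> 1
  'ate' -> 3
  'sat' -> 0
  'sat' -> 0

Encoded: [1, 3, 0, 0]


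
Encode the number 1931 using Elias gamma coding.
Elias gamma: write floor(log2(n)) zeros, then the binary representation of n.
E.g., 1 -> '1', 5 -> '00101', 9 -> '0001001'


num_bits = floor(log2(1931)) + 1 = 11
leading_zeros = num_bits - 1 = 10
binary(1931) = 11110001011

Elias gamma(1931) = '0000000000' + '11110001011' = 000000000011110001011 (21 bits)


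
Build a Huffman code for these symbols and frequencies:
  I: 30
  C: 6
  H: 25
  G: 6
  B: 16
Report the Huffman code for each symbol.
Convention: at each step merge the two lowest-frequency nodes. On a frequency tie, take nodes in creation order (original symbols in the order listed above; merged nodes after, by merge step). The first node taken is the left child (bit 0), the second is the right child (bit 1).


Huffman tree construction:
Step 1: Merge C(6) + G(6) = 12
Step 2: Merge (C+G)(12) + B(16) = 28
Step 3: Merge H(25) + ((C+G)+B)(28) = 53
Step 4: Merge I(30) + (H+((C+G)+B))(53) = 83
Read each symbol's code off the tree from the root (left child = 0, right child = 1).

Codes:
  I: 0 (length 1)
  C: 1100 (length 4)
  H: 10 (length 2)
  G: 1101 (length 4)
  B: 111 (length 3)
Average code length: 176/83 = 2.1205 bits/symbol


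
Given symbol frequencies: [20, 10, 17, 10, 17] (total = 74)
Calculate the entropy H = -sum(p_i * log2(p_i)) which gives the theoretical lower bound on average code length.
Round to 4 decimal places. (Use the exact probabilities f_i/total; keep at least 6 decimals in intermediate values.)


Per-symbol terms -p_i * log2(p_i) with p_i = f_i/74:
  p = 20/74 = 0.270270: log2(p) = -1.887525, -p*log2(p) = 0.510142
  p = 10/74 = 0.135135: log2(p) = -2.887525, -p*log2(p) = 0.390206
  p = 17/74 = 0.229730: log2(p) = -2.121991, -p*log2(p) = 0.487484
  p = 10/74 = 0.135135: log2(p) = -2.887525, -p*log2(p) = 0.390206
  p = 17/74 = 0.229730: log2(p) = -2.121991, -p*log2(p) = 0.487484
H = 0.510142 + 0.390206 + 0.487484 + 0.390206 + 0.487484 = 2.265522

H = 2.2655 bits/symbol


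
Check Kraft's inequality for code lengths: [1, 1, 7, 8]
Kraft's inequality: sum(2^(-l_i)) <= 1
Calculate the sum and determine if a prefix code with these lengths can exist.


Sum = 2^(-1) + 2^(-1) + 2^(-7) + 2^(-8)
    = 0.5 + 0.5 + 0.0078125 + 0.00390625
    = 259/256 = 1.01171875
Since 1.01171875 > 1, Kraft's inequality is NOT satisfied.
A prefix code with these lengths CANNOT exist.

Kraft sum = 1.01171875. Not satisfied.


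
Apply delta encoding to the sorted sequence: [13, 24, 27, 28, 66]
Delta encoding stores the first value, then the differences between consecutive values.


First value: 13
Deltas:
  24 - 13 = 11
  27 - 24 = 3
  28 - 27 = 1
  66 - 28 = 38


Delta encoded: [13, 11, 3, 1, 38]


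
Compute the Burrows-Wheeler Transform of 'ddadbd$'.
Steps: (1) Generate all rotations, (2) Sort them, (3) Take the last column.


Rotations (sorted):
  0: $ddadbd -> last char: d
  1: adbd$dd -> last char: d
  2: bd$ddad -> last char: d
  3: d$ddadb -> last char: b
  4: dadbd$d -> last char: d
  5: dbd$dda -> last char: a
  6: ddadbd$ -> last char: $


BWT = dddbda$


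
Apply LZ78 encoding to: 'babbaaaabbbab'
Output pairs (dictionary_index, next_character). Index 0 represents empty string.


LZ78 encoding steps:
Dictionary: {0: ''}
Step 1: w='' (idx 0), next='b' -> output (0, 'b'), add 'b' as idx 1
Step 2: w='' (idx 0), next='a' -> output (0, 'a'), add 'a' as idx 2
Step 3: w='b' (idx 1), next='b' -> output (1, 'b'), add 'bb' as idx 3
Step 4: w='a' (idx 2), next='a' -> output (2, 'a'), add 'aa' as idx 4
Step 5: w='aa' (idx 4), next='b' -> output (4, 'b'), add 'aab' as idx 5
Step 6: w='bb' (idx 3), next='a' -> output (3, 'a'), add 'bba' as idx 6
Step 7: w='b' (idx 1), end of input -> output (1, '')


Encoded: [(0, 'b'), (0, 'a'), (1, 'b'), (2, 'a'), (4, 'b'), (3, 'a'), (1, '')]


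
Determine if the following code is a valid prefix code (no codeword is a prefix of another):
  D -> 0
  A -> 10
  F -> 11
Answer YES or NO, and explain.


Checking each pair (does one codeword prefix another?):
  D='0' vs A='10': no prefix
  D='0' vs F='11': no prefix
  A='10' vs D='0': no prefix
  A='10' vs F='11': no prefix
  F='11' vs D='0': no prefix
  F='11' vs A='10': no prefix
No violation found over all pairs.

YES -- this is a valid prefix code. No codeword is a prefix of any other codeword.


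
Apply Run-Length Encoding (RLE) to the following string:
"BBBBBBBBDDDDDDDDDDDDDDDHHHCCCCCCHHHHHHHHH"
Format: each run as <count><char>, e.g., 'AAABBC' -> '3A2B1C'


Scanning runs left to right:
  i=0: run of 'B' x 8 -> '8B'
  i=8: run of 'D' x 15 -> '15D'
  i=23: run of 'H' x 3 -> '3H'
  i=26: run of 'C' x 6 -> '6C'
  i=32: run of 'H' x 9 -> '9H'

RLE = 8B15D3H6C9H


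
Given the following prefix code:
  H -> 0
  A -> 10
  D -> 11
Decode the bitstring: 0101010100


Decoding step by step:
Bits 0 -> H
Bits 10 -> A
Bits 10 -> A
Bits 10 -> A
Bits 10 -> A
Bits 0 -> H


Decoded message: HAAAAH


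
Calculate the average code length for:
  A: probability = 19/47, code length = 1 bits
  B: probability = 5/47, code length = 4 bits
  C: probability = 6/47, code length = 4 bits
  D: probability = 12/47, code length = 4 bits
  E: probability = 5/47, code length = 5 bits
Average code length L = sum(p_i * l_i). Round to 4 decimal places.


Weighted contributions p_i * l_i:
  A: (19/47) * 1 = 19/47
  B: (5/47) * 4 = 20/47
  C: (6/47) * 4 = 24/47
  D: (12/47) * 4 = 48/47
  E: (5/47) * 5 = 25/47
Sum = (19 + 20 + 24 + 48 + 25)/47 = 136/47

L = 136/47 = 2.8936 bits/symbol


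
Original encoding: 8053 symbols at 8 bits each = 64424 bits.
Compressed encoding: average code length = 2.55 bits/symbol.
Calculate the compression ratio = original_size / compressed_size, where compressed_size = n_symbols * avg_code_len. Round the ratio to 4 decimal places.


original_size = n_symbols * orig_bits = 8053 * 8 = 64424 bits
compressed_size = n_symbols * avg_code_len = 8053 * 2.55 = 20535.15 bits
ratio = original_size / compressed_size = 64424 / 20535.15 = 3.1373

Compression ratio = 3.1373


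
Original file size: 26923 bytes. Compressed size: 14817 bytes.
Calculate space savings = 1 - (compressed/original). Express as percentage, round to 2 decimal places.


ratio = compressed/original = 14817/26923 = 0.550347
savings = 1 - ratio = 1 - 0.550347 = 0.449653
as a percentage: 0.449653 * 100 = 44.97%

Space savings = 1 - 14817/26923 = 44.97%


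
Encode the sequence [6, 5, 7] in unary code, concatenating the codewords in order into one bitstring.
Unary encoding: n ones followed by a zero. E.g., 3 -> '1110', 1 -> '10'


Encode each number as n ones followed by a terminating 0:
  6 -> 1111110 (7 bits)
  5 -> 111110 (6 bits)
  7 -> 11111110 (8 bits)
Total length = 7 + 6 + 8 = 21 bits.

Unary([6, 5, 7]) = 111111011111011111110 (21 bits)


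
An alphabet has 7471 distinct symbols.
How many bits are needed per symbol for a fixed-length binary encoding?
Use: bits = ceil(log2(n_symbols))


log2(7471) = 12.8671
Bracket: 2^12 = 4096 < 7471 <= 2^13 = 8192
So ceil(log2(7471)) = 13

bits = ceil(log2(7471)) = ceil(12.8671) = 13 bits


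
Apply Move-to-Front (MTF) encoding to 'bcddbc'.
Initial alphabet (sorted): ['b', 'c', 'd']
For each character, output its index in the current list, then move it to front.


MTF encoding:
'b': index 0 in ['b', 'c', 'd'] -> ['b', 'c', 'd']
'c': index 1 in ['b', 'c', 'd'] -> ['c', 'b', 'd']
'd': index 2 in ['c', 'b', 'd'] -> ['d', 'c', 'b']
'd': index 0 in ['d', 'c', 'b'] -> ['d', 'c', 'b']
'b': index 2 in ['d', 'c', 'b'] -> ['b', 'd', 'c']
'c': index 2 in ['b', 'd', 'c'] -> ['c', 'b', 'd']


Output: [0, 1, 2, 0, 2, 2]


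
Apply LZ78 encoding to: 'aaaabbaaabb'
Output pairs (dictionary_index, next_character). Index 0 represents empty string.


LZ78 encoding steps:
Dictionary: {0: ''}
Step 1: w='' (idx 0), next='a' -> output (0, 'a'), add 'a' as idx 1
Step 2: w='a' (idx 1), next='a' -> output (1, 'a'), add 'aa' as idx 2
Step 3: w='a' (idx 1), next='b' -> output (1, 'b'), add 'ab' as idx 3
Step 4: w='' (idx 0), next='b' -> output (0, 'b'), add 'b' as idx 4
Step 5: w='aa' (idx 2), next='a' -> output (2, 'a'), add 'aaa' as idx 5
Step 6: w='b' (idx 4), next='b' -> output (4, 'b'), add 'bb' as idx 6


Encoded: [(0, 'a'), (1, 'a'), (1, 'b'), (0, 'b'), (2, 'a'), (4, 'b')]


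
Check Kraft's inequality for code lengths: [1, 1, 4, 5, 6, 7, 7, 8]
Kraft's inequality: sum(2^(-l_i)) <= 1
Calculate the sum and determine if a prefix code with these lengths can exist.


Sum = 2^(-1) + 2^(-1) + 2^(-4) + 2^(-5) + 2^(-6) + 2^(-7) + 2^(-7) + 2^(-8)
    = 0.5 + 0.5 + 0.0625 + 0.03125 + 0.015625 + 0.0078125 + 0.0078125 + 0.00390625
    = 289/256 = 1.12890625
Since 1.12890625 > 1, Kraft's inequality is NOT satisfied.
A prefix code with these lengths CANNOT exist.

Kraft sum = 1.12890625. Not satisfied.


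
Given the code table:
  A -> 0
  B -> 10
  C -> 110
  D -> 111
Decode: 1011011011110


Decoding:
10 -> B
110 -> C
110 -> C
111 -> D
10 -> B


Result: BCCDB


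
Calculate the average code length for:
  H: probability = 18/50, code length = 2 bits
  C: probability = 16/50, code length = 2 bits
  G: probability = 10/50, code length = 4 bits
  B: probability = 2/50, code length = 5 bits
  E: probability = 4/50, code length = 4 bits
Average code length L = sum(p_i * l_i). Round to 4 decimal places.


Weighted contributions p_i * l_i:
  H: (18/50) * 2 = 36/50
  C: (16/50) * 2 = 32/50
  G: (10/50) * 4 = 40/50
  B: (2/50) * 5 = 10/50
  E: (4/50) * 4 = 16/50
Sum = (36 + 32 + 40 + 10 + 16)/50 = 134/50

L = 134/50 = 2.6800 bits/symbol


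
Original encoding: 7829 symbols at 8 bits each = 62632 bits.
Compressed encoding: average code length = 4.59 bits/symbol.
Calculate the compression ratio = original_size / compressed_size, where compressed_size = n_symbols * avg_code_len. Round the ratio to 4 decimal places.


original_size = n_symbols * orig_bits = 7829 * 8 = 62632 bits
compressed_size = n_symbols * avg_code_len = 7829 * 4.59 = 35935.11 bits
ratio = original_size / compressed_size = 62632 / 35935.11 = 1.7429

Compression ratio = 1.7429


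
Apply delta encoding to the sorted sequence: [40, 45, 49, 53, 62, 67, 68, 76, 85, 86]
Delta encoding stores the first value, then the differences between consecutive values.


First value: 40
Deltas:
  45 - 40 = 5
  49 - 45 = 4
  53 - 49 = 4
  62 - 53 = 9
  67 - 62 = 5
  68 - 67 = 1
  76 - 68 = 8
  85 - 76 = 9
  86 - 85 = 1


Delta encoded: [40, 5, 4, 4, 9, 5, 1, 8, 9, 1]


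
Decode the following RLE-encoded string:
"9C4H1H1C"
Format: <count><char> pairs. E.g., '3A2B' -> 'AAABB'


Expanding each <count><char> pair:
  9C -> 'CCCCCCCCC'
  4H -> 'HHHH'
  1H -> 'H'
  1C -> 'C'

Decoded = CCCCCCCCCHHHHHC


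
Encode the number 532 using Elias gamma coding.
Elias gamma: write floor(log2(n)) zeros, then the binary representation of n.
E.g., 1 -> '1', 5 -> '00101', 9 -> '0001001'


num_bits = floor(log2(532)) + 1 = 10
leading_zeros = num_bits - 1 = 9
binary(532) = 1000010100

Elias gamma(532) = '000000000' + '1000010100' = 0000000001000010100 (19 bits)


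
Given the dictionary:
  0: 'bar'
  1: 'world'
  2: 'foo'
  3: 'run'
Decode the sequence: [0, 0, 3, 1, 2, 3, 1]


Look up each index in the dictionary:
  0 -> 'bar'
  0 -> 'bar'
  3 -> 'run'
  1 -> 'world'
  2 -> 'foo'
  3 -> 'run'
  1 -> 'world'

Decoded: "bar bar run world foo run world"


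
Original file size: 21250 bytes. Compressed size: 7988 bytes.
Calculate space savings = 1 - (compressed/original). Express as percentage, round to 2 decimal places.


ratio = compressed/original = 7988/21250 = 0.375906
savings = 1 - ratio = 1 - 0.375906 = 0.624094
as a percentage: 0.624094 * 100 = 62.41%

Space savings = 1 - 7988/21250 = 62.41%


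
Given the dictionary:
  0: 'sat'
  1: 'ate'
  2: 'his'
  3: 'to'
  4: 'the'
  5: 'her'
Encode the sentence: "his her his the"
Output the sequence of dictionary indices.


Look up each word in the dictionary:
  'his' -> 2
  'her' -> 5
  'his' -> 2
  'the' -> 4

Encoded: [2, 5, 2, 4]


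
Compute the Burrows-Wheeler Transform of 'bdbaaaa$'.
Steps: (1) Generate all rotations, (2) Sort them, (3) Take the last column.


Rotations (sorted):
  0: $bdbaaaa -> last char: a
  1: a$bdbaaa -> last char: a
  2: aa$bdbaa -> last char: a
  3: aaa$bdba -> last char: a
  4: aaaa$bdb -> last char: b
  5: baaaa$bd -> last char: d
  6: bdbaaaa$ -> last char: $
  7: dbaaaa$b -> last char: b


BWT = aaaabd$b


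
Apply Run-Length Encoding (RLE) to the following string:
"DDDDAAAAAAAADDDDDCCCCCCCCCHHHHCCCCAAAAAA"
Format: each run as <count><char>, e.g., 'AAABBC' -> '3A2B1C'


Scanning runs left to right:
  i=0: run of 'D' x 4 -> '4D'
  i=4: run of 'A' x 8 -> '8A'
  i=12: run of 'D' x 5 -> '5D'
  i=17: run of 'C' x 9 -> '9C'
  i=26: run of 'H' x 4 -> '4H'
  i=30: run of 'C' x 4 -> '4C'
  i=34: run of 'A' x 6 -> '6A'

RLE = 4D8A5D9C4H4C6A


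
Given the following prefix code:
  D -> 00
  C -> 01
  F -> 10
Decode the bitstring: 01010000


Decoding step by step:
Bits 01 -> C
Bits 01 -> C
Bits 00 -> D
Bits 00 -> D


Decoded message: CCDD


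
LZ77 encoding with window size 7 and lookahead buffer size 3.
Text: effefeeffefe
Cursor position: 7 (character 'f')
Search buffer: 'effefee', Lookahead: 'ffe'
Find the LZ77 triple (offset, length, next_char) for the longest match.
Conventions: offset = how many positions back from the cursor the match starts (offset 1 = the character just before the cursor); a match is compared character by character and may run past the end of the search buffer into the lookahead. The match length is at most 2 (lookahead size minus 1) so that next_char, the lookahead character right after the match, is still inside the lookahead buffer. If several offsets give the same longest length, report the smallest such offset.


Try each offset into the search buffer:
  offset=1 (pos 6, char 'e'): match length 0
  offset=2 (pos 5, char 'e'): match length 0
  offset=3 (pos 4, char 'f'): match length 1
  offset=4 (pos 3, char 'e'): match length 0
  offset=5 (pos 2, char 'f'): match length 1
  offset=6 (pos 1, char 'f'): match length 2
  offset=7 (pos 0, char 'e'): match length 0
Longest match has length 2 at offset 6.
next_char = character at position 7 + 2 = 9 -> 'e'

Best match: offset=6, length=2 (matching 'ff' starting at position 1)
LZ77 triple: (6, 2, 'e')


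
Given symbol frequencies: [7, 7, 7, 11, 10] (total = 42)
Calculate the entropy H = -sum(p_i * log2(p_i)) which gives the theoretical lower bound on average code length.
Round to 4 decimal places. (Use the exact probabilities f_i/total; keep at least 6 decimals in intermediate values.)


Per-symbol terms -p_i * log2(p_i) with p_i = f_i/42:
  p = 7/42 = 0.166667: log2(p) = -2.584963, -p*log2(p) = 0.430827
  p = 7/42 = 0.166667: log2(p) = -2.584963, -p*log2(p) = 0.430827
  p = 7/42 = 0.166667: log2(p) = -2.584963, -p*log2(p) = 0.430827
  p = 11/42 = 0.261905: log2(p) = -1.932886, -p*log2(p) = 0.506232
  p = 10/42 = 0.238095: log2(p) = -2.070389, -p*log2(p) = 0.492950
H = 0.430827 + 0.430827 + 0.430827 + 0.506232 + 0.492950 = 2.291663

H = 2.2917 bits/symbol


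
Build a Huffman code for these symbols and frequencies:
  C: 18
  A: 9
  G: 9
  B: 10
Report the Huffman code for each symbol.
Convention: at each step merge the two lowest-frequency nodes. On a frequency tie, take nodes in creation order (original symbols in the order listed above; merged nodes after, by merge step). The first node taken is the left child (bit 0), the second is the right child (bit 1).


Huffman tree construction:
Step 1: Merge A(9) + G(9) = 18
Step 2: Merge B(10) + C(18) = 28
Step 3: Merge (A+G)(18) + (B+C)(28) = 46
Read each symbol's code off the tree from the root (left child = 0, right child = 1).

Codes:
  C: 11 (length 2)
  A: 00 (length 2)
  G: 01 (length 2)
  B: 10 (length 2)
Average code length: 92/46 = 2.0000 bits/symbol


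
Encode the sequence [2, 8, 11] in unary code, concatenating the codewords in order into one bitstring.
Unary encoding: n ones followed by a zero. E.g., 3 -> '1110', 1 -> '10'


Encode each number as n ones followed by a terminating 0:
  2 -> 110 (3 bits)
  8 -> 111111110 (9 bits)
  11 -> 111111111110 (12 bits)
Total length = 3 + 9 + 12 = 24 bits.

Unary([2, 8, 11]) = 110111111110111111111110 (24 bits)


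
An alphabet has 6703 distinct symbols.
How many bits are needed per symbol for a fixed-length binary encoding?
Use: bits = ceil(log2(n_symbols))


log2(6703) = 12.7106
Bracket: 2^12 = 4096 < 6703 <= 2^13 = 8192
So ceil(log2(6703)) = 13

bits = ceil(log2(6703)) = ceil(12.7106) = 13 bits


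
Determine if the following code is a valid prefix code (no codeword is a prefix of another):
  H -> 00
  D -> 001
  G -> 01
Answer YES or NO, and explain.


Checking each pair (does one codeword prefix another?):
  H='00' vs D='001': prefix -- VIOLATION

NO -- this is NOT a valid prefix code. H (00) is a prefix of D (001).


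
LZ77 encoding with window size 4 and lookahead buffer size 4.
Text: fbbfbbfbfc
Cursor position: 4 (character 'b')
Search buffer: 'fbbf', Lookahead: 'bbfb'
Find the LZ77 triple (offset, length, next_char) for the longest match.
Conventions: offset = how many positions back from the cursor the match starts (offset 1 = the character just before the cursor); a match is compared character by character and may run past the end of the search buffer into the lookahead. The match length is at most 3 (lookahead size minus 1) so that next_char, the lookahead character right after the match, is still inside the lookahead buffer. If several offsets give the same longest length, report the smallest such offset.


Try each offset into the search buffer:
  offset=1 (pos 3, char 'f'): match length 0
  offset=2 (pos 2, char 'b'): match length 1
  offset=3 (pos 1, char 'b'): match length 3
  offset=4 (pos 0, char 'f'): match length 0
Longest match has length 3 at offset 3.
next_char = character at position 4 + 3 = 7 -> 'b'

Best match: offset=3, length=3 (matching 'bbf' starting at position 1)
LZ77 triple: (3, 3, 'b')


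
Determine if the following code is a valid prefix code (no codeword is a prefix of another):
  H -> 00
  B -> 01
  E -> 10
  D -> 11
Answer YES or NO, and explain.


Checking each pair (does one codeword prefix another?):
  H='00' vs B='01': no prefix
  H='00' vs E='10': no prefix
  H='00' vs D='11': no prefix
  B='01' vs H='00': no prefix
  B='01' vs E='10': no prefix
  B='01' vs D='11': no prefix
  E='10' vs H='00': no prefix
  E='10' vs B='01': no prefix
  E='10' vs D='11': no prefix
  D='11' vs H='00': no prefix
  D='11' vs B='01': no prefix
  D='11' vs E='10': no prefix
No violation found over all pairs.

YES -- this is a valid prefix code. No codeword is a prefix of any other codeword.


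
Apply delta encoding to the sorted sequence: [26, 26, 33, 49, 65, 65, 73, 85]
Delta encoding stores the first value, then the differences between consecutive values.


First value: 26
Deltas:
  26 - 26 = 0
  33 - 26 = 7
  49 - 33 = 16
  65 - 49 = 16
  65 - 65 = 0
  73 - 65 = 8
  85 - 73 = 12


Delta encoded: [26, 0, 7, 16, 16, 0, 8, 12]


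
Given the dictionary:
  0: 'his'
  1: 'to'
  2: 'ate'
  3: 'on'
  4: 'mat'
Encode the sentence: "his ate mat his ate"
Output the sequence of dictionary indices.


Look up each word in the dictionary:
  'his' -> 0
  'ate' -> 2
  'mat' -> 4
  'his' -> 0
  'ate' -> 2

Encoded: [0, 2, 4, 0, 2]


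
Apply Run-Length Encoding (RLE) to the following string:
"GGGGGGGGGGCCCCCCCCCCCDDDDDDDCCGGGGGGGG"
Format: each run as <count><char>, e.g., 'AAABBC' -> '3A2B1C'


Scanning runs left to right:
  i=0: run of 'G' x 10 -> '10G'
  i=10: run of 'C' x 11 -> '11C'
  i=21: run of 'D' x 7 -> '7D'
  i=28: run of 'C' x 2 -> '2C'
  i=30: run of 'G' x 8 -> '8G'

RLE = 10G11C7D2C8G


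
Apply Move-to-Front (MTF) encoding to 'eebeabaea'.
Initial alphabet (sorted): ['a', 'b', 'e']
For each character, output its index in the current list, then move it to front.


MTF encoding:
'e': index 2 in ['a', 'b', 'e'] -> ['e', 'a', 'b']
'e': index 0 in ['e', 'a', 'b'] -> ['e', 'a', 'b']
'b': index 2 in ['e', 'a', 'b'] -> ['b', 'e', 'a']
'e': index 1 in ['b', 'e', 'a'] -> ['e', 'b', 'a']
'a': index 2 in ['e', 'b', 'a'] -> ['a', 'e', 'b']
'b': index 2 in ['a', 'e', 'b'] -> ['b', 'a', 'e']
'a': index 1 in ['b', 'a', 'e'] -> ['a', 'b', 'e']
'e': index 2 in ['a', 'b', 'e'] -> ['e', 'a', 'b']
'a': index 1 in ['e', 'a', 'b'] -> ['a', 'e', 'b']


Output: [2, 0, 2, 1, 2, 2, 1, 2, 1]


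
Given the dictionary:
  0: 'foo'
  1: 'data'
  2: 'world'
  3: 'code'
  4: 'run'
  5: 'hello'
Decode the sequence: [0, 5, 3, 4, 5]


Look up each index in the dictionary:
  0 -> 'foo'
  5 -> 'hello'
  3 -> 'code'
  4 -> 'run'
  5 -> 'hello'

Decoded: "foo hello code run hello"


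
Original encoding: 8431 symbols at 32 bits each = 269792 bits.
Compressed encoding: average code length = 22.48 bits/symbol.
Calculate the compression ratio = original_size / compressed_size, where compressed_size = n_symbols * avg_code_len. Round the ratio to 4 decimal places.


original_size = n_symbols * orig_bits = 8431 * 32 = 269792 bits
compressed_size = n_symbols * avg_code_len = 8431 * 22.48 = 189528.88 bits
ratio = original_size / compressed_size = 269792 / 189528.88 = 1.4235

Compression ratio = 1.4235


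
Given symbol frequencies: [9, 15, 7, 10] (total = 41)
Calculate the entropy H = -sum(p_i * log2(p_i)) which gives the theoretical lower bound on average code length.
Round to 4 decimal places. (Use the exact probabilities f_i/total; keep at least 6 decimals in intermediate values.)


Per-symbol terms -p_i * log2(p_i) with p_i = f_i/41:
  p = 9/41 = 0.219512: log2(p) = -2.187627, -p*log2(p) = 0.480211
  p = 15/41 = 0.365854: log2(p) = -1.450661, -p*log2(p) = 0.530730
  p = 7/41 = 0.170732: log2(p) = -2.550197, -p*log2(p) = 0.435400
  p = 10/41 = 0.243902: log2(p) = -2.035624, -p*log2(p) = 0.496494
H = 0.480211 + 0.530730 + 0.435400 + 0.496494 = 1.942835

H = 1.9428 bits/symbol


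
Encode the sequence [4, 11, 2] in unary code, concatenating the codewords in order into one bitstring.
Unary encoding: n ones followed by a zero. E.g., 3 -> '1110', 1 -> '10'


Encode each number as n ones followed by a terminating 0:
  4 -> 11110 (5 bits)
  11 -> 111111111110 (12 bits)
  2 -> 110 (3 bits)
Total length = 5 + 12 + 3 = 20 bits.

Unary([4, 11, 2]) = 11110111111111110110 (20 bits)


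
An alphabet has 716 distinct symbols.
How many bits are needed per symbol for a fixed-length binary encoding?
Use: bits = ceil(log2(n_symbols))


log2(716) = 9.4838
Bracket: 2^9 = 512 < 716 <= 2^10 = 1024
So ceil(log2(716)) = 10

bits = ceil(log2(716)) = ceil(9.4838) = 10 bits


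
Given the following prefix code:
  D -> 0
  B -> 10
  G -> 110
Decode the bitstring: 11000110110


Decoding step by step:
Bits 110 -> G
Bits 0 -> D
Bits 0 -> D
Bits 110 -> G
Bits 110 -> G


Decoded message: GDDGG


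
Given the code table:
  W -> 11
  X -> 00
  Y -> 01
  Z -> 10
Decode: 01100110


Decoding:
01 -> Y
10 -> Z
01 -> Y
10 -> Z


Result: YZYZ


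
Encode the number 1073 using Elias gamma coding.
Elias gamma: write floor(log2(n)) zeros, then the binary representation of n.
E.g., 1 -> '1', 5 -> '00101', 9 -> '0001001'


num_bits = floor(log2(1073)) + 1 = 11
leading_zeros = num_bits - 1 = 10
binary(1073) = 10000110001

Elias gamma(1073) = '0000000000' + '10000110001' = 000000000010000110001 (21 bits)


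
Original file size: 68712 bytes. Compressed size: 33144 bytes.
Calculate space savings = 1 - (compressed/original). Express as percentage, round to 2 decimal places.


ratio = compressed/original = 33144/68712 = 0.482361
savings = 1 - ratio = 1 - 0.482361 = 0.517639
as a percentage: 0.517639 * 100 = 51.76%

Space savings = 1 - 33144/68712 = 51.76%


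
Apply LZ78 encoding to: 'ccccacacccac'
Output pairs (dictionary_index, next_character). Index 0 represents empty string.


LZ78 encoding steps:
Dictionary: {0: ''}
Step 1: w='' (idx 0), next='c' -> output (0, 'c'), add 'c' as idx 1
Step 2: w='c' (idx 1), next='c' -> output (1, 'c'), add 'cc' as idx 2
Step 3: w='c' (idx 1), next='a' -> output (1, 'a'), add 'ca' as idx 3
Step 4: w='ca' (idx 3), next='c' -> output (3, 'c'), add 'cac' as idx 4
Step 5: w='cc' (idx 2), next='a' -> output (2, 'a'), add 'cca' as idx 5
Step 6: w='c' (idx 1), end of input -> output (1, '')


Encoded: [(0, 'c'), (1, 'c'), (1, 'a'), (3, 'c'), (2, 'a'), (1, '')]


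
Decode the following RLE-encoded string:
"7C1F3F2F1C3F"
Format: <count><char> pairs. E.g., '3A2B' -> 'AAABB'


Expanding each <count><char> pair:
  7C -> 'CCCCCCC'
  1F -> 'F'
  3F -> 'FFF'
  2F -> 'FF'
  1C -> 'C'
  3F -> 'FFF'

Decoded = CCCCCCCFFFFFFCFFF


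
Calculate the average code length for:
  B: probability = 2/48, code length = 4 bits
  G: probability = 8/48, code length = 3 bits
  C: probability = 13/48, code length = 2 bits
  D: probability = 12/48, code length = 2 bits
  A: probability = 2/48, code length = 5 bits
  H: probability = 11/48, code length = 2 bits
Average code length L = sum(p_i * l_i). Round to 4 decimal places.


Weighted contributions p_i * l_i:
  B: (2/48) * 4 = 8/48
  G: (8/48) * 3 = 24/48
  C: (13/48) * 2 = 26/48
  D: (12/48) * 2 = 24/48
  A: (2/48) * 5 = 10/48
  H: (11/48) * 2 = 22/48
Sum = (8 + 24 + 26 + 24 + 10 + 22)/48 = 114/48

L = 114/48 = 2.3750 bits/symbol


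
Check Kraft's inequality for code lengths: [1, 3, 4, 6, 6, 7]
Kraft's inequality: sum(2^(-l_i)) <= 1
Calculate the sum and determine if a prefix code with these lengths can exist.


Sum = 2^(-1) + 2^(-3) + 2^(-4) + 2^(-6) + 2^(-6) + 2^(-7)
    = 0.5 + 0.125 + 0.0625 + 0.015625 + 0.015625 + 0.0078125
    = 93/128 = 0.7265625
Since 0.7265625 <= 1, Kraft's inequality IS satisfied.
A prefix code with these lengths CAN exist.

Kraft sum = 0.7265625. Satisfied.


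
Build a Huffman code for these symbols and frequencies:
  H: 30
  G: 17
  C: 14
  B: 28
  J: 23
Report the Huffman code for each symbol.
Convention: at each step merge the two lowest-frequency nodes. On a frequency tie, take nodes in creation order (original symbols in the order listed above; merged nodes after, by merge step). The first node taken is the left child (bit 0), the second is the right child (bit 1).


Huffman tree construction:
Step 1: Merge C(14) + G(17) = 31
Step 2: Merge J(23) + B(28) = 51
Step 3: Merge H(30) + (C+G)(31) = 61
Step 4: Merge (J+B)(51) + (H+(C+G))(61) = 112
Read each symbol's code off the tree from the root (left child = 0, right child = 1).

Codes:
  H: 10 (length 2)
  G: 111 (length 3)
  C: 110 (length 3)
  B: 01 (length 2)
  J: 00 (length 2)
Average code length: 255/112 = 2.2768 bits/symbol


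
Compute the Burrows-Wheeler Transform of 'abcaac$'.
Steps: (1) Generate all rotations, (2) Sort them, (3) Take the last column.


Rotations (sorted):
  0: $abcaac -> last char: c
  1: aac$abc -> last char: c
  2: abcaac$ -> last char: $
  3: ac$abca -> last char: a
  4: bcaac$a -> last char: a
  5: c$abcaa -> last char: a
  6: caac$ab -> last char: b


BWT = cc$aaab


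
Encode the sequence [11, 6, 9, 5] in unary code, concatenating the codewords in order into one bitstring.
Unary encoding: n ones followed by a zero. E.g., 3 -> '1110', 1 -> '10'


Encode each number as n ones followed by a terminating 0:
  11 -> 111111111110 (12 bits)
  6 -> 1111110 (7 bits)
  9 -> 1111111110 (10 bits)
  5 -> 111110 (6 bits)
Total length = 12 + 7 + 10 + 6 = 35 bits.

Unary([11, 6, 9, 5]) = 11111111111011111101111111110111110 (35 bits)


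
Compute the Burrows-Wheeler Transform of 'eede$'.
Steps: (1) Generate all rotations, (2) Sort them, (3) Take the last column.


Rotations (sorted):
  0: $eede -> last char: e
  1: de$ee -> last char: e
  2: e$eed -> last char: d
  3: ede$e -> last char: e
  4: eede$ -> last char: $


BWT = eede$


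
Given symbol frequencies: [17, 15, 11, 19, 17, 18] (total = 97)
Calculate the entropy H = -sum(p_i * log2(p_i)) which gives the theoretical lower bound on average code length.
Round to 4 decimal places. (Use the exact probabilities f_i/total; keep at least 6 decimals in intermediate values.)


Per-symbol terms -p_i * log2(p_i) with p_i = f_i/97:
  p = 17/97 = 0.175258: log2(p) = -2.512450, -p*log2(p) = 0.440326
  p = 15/97 = 0.154639: log2(p) = -2.693022, -p*log2(p) = 0.416447
  p = 11/97 = 0.113402: log2(p) = -3.140481, -p*log2(p) = 0.356137
  p = 19/97 = 0.195876: log2(p) = -2.351985, -p*log2(p) = 0.460698
  p = 17/97 = 0.175258: log2(p) = -2.512450, -p*log2(p) = 0.440326
  p = 18/97 = 0.185567: log2(p) = -2.429988, -p*log2(p) = 0.450926
H = 0.440326 + 0.416447 + 0.356137 + 0.460698 + 0.440326 + 0.450926 = 2.564860

H = 2.5649 bits/symbol
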